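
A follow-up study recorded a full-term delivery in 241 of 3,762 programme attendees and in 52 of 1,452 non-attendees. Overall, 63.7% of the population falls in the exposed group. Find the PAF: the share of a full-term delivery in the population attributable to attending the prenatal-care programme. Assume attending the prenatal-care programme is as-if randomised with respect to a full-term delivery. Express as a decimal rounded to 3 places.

PAF ≈ 0.334

p₁ = P(outcome | exposed) = 241/3762 = 0.064062
p₀ = P(outcome | unexposed) = 52/1452 = 0.035813
Overall risk P(Y=1) = π·p₁ + (1−π)·p₀ = 0.637×0.064062 + 0.363×0.035813 = 0.053807.
Under exogeneity, PAF = [P(Y=1) − p₀] / P(Y=1).
PAF = (0.053807 − 0.035813) / 0.053807 ≈ 0.3344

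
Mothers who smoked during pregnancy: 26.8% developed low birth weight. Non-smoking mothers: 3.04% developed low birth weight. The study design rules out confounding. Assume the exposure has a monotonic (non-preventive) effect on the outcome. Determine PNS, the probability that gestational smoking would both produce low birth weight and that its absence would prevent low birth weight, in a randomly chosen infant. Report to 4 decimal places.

p₁ = 0.268, p₀ = 0.0304.
Under exogeneity and monotonicity, PNS = p₁ − p₀.
PNS = 0.268 − 0.0304 = 0.2376

PNS ≈ 0.2376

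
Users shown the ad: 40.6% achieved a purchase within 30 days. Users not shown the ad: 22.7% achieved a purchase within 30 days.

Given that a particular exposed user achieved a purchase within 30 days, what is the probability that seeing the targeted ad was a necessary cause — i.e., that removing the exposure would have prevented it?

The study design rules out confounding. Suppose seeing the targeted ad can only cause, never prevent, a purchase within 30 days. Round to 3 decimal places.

PN ≈ 0.441

p₁ = 0.406, p₀ = 0.227.
Under exogeneity and monotonicity, PN = (p₁ − p₀) / p₁.
PN = (0.406 − 0.227) / 0.406 = 0.179 / 0.406 ≈ 0.4409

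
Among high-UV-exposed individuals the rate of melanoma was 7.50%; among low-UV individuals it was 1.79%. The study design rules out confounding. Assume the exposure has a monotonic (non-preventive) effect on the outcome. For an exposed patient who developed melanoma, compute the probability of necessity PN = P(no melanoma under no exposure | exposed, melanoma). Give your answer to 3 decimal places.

PN ≈ 0.761

p₁ = 0.075, p₀ = 0.0179.
Under exogeneity and monotonicity, PN = (p₁ − p₀) / p₁.
PN = (0.075 − 0.0179) / 0.075 = 0.0571 / 0.075 ≈ 0.7613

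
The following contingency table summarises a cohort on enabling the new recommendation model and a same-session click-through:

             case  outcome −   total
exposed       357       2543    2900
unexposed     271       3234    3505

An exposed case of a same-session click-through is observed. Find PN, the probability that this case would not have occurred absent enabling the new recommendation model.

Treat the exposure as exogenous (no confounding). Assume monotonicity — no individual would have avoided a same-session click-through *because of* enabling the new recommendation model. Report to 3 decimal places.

p₁ = P(outcome | exposed) = 357/2900 = 0.1231
p₀ = P(outcome | unexposed) = 271/3505 = 0.077318
Under exogeneity and monotonicity, PN = (p₁ − p₀) / p₁.
PN = (0.1231 − 0.077318) / 0.1231 = 0.045785 / 0.1231 ≈ 0.3719

PN ≈ 0.372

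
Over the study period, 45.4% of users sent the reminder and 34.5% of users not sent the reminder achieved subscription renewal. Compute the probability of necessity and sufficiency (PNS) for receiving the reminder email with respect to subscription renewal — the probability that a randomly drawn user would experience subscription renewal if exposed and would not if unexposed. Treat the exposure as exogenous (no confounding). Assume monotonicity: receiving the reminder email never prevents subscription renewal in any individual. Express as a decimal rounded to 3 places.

PNS ≈ 0.109

p₁ = 0.454, p₀ = 0.345.
Under exogeneity and monotonicity, PNS = p₁ − p₀.
PNS = 0.454 − 0.345 = 0.109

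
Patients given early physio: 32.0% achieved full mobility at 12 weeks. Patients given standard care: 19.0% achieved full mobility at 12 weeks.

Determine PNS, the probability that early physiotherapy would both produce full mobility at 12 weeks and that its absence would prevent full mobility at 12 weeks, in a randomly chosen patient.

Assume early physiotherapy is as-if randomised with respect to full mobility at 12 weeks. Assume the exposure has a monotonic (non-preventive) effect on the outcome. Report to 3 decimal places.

p₁ = 0.32, p₀ = 0.19.
Under exogeneity and monotonicity, PNS = p₁ − p₀.
PNS = 0.32 − 0.19 = 0.13

PNS ≈ 0.130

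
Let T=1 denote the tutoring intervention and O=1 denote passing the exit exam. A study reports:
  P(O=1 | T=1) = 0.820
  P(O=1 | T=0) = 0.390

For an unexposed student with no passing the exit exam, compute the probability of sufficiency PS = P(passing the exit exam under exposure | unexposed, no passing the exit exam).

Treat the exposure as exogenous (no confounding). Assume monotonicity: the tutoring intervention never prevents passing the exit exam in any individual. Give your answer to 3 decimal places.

Let p₁ = 0.82, p₀ = 0.39.
Under exogeneity and monotonicity, PS = (p₁ − p₀) / (1 − p₀).
PS = (0.82 − 0.39) / (1 − 0.39) = 0.43 / 0.61 ≈ 0.7049

PS ≈ 0.705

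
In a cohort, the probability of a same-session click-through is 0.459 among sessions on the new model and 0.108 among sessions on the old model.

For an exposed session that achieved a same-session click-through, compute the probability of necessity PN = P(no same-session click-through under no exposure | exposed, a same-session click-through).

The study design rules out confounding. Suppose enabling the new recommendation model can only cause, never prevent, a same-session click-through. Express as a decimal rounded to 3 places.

Let p₁ = 0.459, p₀ = 0.108.
Under exogeneity and monotonicity, PN = (p₁ − p₀) / p₁.
PN = (0.459 − 0.108) / 0.459 = 0.351 / 0.459 ≈ 0.7647

PN ≈ 0.765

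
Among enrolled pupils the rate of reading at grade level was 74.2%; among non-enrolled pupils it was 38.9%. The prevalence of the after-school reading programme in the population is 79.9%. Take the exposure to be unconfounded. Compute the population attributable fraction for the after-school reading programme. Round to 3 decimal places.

PAF ≈ 0.420

p₁ = 0.742, p₀ = 0.389.
Overall risk P(Y=1) = π·p₁ + (1−π)·p₀ = 0.799×0.742 + 0.201×0.389 = 0.67105.
Under exogeneity, PAF = [P(Y=1) − p₀] / P(Y=1).
PAF = (0.67105 − 0.389) / 0.67105 ≈ 0.4203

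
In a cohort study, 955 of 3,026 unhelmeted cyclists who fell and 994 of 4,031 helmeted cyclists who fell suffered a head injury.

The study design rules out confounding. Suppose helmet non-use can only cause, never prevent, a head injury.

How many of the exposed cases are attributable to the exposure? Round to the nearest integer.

about 209 cases

p₁ = P(outcome | exposed) = 955/3026 = 0.3156
p₀ = P(outcome | unexposed) = 994/4031 = 0.24659
PN = (p₁ − p₀)/p₁ = (0.3156 − 0.24659) / 0.3156 ≈ 0.21866.
Attributable cases ≈ PN × (exposed cases) = 0.21866 × 955 ≈ 208.82.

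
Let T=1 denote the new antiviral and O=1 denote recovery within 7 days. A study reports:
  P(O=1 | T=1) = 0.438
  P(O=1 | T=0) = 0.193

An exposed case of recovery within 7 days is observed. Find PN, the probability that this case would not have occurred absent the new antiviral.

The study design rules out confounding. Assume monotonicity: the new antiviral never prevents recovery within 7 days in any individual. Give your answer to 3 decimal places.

PN ≈ 0.559

Let p₁ = 0.438, p₀ = 0.193.
Under exogeneity and monotonicity, PN = (p₁ − p₀) / p₁.
PN = (0.438 − 0.193) / 0.438 = 0.245 / 0.438 ≈ 0.5594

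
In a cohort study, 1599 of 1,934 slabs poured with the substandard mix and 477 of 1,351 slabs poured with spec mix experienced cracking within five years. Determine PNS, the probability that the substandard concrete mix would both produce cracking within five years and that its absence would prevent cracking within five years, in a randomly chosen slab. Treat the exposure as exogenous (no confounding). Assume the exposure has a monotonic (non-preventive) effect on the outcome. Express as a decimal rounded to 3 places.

PNS ≈ 0.474

p₁ = P(outcome | exposed) = 1599/1934 = 0.82678
p₀ = P(outcome | unexposed) = 477/1351 = 0.35307
Under exogeneity and monotonicity, PNS = p₁ − p₀.
PNS = 0.82678 − 0.35307 = 0.47371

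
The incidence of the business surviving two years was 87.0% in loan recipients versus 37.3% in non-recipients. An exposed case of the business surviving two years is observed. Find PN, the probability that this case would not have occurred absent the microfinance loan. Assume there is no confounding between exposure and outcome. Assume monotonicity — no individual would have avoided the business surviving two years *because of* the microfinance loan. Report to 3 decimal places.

PN ≈ 0.571

p₁ = 0.87, p₀ = 0.373.
Under exogeneity and monotonicity, PN = (p₁ − p₀) / p₁.
PN = (0.87 − 0.373) / 0.87 = 0.497 / 0.87 ≈ 0.5713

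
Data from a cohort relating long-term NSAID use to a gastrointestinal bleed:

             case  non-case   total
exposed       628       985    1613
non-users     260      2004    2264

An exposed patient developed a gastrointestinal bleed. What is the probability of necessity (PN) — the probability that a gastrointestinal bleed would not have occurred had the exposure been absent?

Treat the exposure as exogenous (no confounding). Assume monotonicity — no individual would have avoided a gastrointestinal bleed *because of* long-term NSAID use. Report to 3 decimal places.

PN ≈ 0.705

p₁ = P(outcome | exposed) = 628/1613 = 0.38934
p₀ = P(outcome | unexposed) = 260/2264 = 0.11484
Under exogeneity and monotonicity, PN = (p₁ − p₀)/p₁.
PN = (0.38934 − 0.11484) / 0.38934 ≈ 0.7050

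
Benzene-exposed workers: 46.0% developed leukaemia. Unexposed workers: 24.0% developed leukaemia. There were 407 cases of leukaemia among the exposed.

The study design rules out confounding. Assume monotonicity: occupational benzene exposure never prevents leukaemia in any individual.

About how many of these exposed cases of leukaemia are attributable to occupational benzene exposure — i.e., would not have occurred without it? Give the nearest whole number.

p₁ = 0.46, p₀ = 0.24.
PN = (p₁ − p₀)/p₁ = (0.46 − 0.24) / 0.46 ≈ 0.47826.
Attributable cases ≈ PN × (exposed cases) = 0.47826 × 407 ≈ 194.65.

about 195 cases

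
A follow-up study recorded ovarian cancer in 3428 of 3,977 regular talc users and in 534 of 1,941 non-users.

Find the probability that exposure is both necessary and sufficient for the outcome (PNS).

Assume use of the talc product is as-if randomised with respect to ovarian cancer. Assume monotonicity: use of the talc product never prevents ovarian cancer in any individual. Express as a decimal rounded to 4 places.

PNS ≈ 0.5868

p₁ = P(outcome | exposed) = 3428/3977 = 0.86196
p₀ = P(outcome | unexposed) = 534/1941 = 0.27512
Under exogeneity and monotonicity, PNS = p₁ − p₀.
PNS = 0.86196 − 0.27512 = 0.58684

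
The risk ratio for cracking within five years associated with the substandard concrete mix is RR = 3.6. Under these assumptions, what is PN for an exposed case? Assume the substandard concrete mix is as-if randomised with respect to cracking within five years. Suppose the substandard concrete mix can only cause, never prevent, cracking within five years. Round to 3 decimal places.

Under exogeneity and monotonicity, PN = (RR − 1) / RR = 1 − 1/RR.
PN = (3.6 − 1) / 3.6 = 2.6 / 3.6 ≈ 0.7222

PN ≈ 0.722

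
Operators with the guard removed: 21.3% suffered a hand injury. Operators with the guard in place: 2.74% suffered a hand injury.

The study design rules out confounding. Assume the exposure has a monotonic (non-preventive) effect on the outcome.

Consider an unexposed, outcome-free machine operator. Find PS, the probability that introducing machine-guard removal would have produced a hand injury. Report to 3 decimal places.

PS ≈ 0.191

p₁ = 0.213, p₀ = 0.0274.
Under exogeneity and monotonicity, PS = (p₁ − p₀) / (1 − p₀).
PS = (0.213 − 0.0274) / (1 − 0.0274) = 0.1856 / 0.9726 ≈ 0.1908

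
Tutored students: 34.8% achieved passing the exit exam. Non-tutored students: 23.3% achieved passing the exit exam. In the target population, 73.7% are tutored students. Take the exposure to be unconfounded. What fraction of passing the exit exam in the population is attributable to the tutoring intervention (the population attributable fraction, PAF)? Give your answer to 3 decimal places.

PAF ≈ 0.267

p₁ = 0.348, p₀ = 0.233.
Overall risk P(Y=1) = π·p₁ + (1−π)·p₀ = 0.737×0.348 + 0.263×0.233 = 0.31776.
Under exogeneity, PAF = [P(Y=1) − p₀] / P(Y=1).
PAF = (0.31776 − 0.233) / 0.31776 ≈ 0.2667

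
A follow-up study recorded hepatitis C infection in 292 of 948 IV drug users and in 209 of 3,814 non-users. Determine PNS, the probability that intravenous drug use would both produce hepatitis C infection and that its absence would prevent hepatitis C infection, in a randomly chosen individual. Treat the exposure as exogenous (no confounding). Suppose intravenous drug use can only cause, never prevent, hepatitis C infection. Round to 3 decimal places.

p₁ = P(outcome | exposed) = 292/948 = 0.30802
p₀ = P(outcome | unexposed) = 209/3814 = 0.054798
Under exogeneity and monotonicity, PNS = p₁ − p₀.
PNS = 0.30802 − 0.054798 = 0.25322

PNS ≈ 0.253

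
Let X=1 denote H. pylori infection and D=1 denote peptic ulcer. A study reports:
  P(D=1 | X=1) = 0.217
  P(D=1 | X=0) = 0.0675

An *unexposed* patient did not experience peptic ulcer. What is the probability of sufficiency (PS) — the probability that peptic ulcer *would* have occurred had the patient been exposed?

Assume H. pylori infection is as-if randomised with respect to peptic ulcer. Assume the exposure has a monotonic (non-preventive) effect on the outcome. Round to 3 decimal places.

Let p₁ = 0.217, p₀ = 0.0675.
Under exogeneity and monotonicity, PS = (p₁ − p₀) / (1 − p₀).
PS = (0.217 − 0.0675) / (1 − 0.0675) = 0.1495 / 0.9325 ≈ 0.1603

PS ≈ 0.160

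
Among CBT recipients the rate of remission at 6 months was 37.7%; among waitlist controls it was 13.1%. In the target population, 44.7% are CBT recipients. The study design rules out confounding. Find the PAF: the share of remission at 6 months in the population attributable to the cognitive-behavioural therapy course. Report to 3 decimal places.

p₁ = 0.377, p₀ = 0.131.
Overall risk P(Y=1) = π·p₁ + (1−π)·p₀ = 0.447×0.377 + 0.553×0.131 = 0.24096.
Under exogeneity, PAF = [P(Y=1) − p₀] / P(Y=1).
PAF = (0.24096 − 0.131) / 0.24096 ≈ 0.4563

PAF ≈ 0.456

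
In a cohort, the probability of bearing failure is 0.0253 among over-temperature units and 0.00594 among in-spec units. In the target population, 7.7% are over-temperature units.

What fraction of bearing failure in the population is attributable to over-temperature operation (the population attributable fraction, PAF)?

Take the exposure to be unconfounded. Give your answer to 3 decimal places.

Let p₁ = 0.0253, p₀ = 0.00594.
Overall risk P(Y=1) = π·p₁ + (1−π)·p₀ = 0.077×0.0253 + 0.923×0.00594 = 0.0074307.
Under exogeneity, PAF = [P(Y=1) − p₀] / P(Y=1).
PAF = (0.0074307 − 0.00594) / 0.0074307 ≈ 0.2006

PAF ≈ 0.201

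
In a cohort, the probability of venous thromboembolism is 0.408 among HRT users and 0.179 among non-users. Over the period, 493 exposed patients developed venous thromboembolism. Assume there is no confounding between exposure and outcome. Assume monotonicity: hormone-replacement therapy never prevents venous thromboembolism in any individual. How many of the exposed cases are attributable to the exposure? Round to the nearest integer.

about 277 cases

Let p₁ = 0.408, p₀ = 0.179.
PN = (p₁ − p₀)/p₁ = (0.408 − 0.179) / 0.408 ≈ 0.56127.
Attributable cases ≈ PN × (exposed cases) = 0.56127 × 493 ≈ 276.71.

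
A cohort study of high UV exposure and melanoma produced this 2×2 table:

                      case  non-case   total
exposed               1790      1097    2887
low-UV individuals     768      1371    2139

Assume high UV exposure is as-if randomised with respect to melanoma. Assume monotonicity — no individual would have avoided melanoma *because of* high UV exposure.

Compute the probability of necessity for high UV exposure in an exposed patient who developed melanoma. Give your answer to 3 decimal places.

PN ≈ 0.421

p₁ = P(outcome | exposed) = 1790/2887 = 0.62002
p₀ = P(outcome | unexposed) = 768/2139 = 0.35905
Under exogeneity and monotonicity, PN = (p₁ − p₀)/p₁.
PN = (0.62002 − 0.35905) / 0.62002 ≈ 0.4209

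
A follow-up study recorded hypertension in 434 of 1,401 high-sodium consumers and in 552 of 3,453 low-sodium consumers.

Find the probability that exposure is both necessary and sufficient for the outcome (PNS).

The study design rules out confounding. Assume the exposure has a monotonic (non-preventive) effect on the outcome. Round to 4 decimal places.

p₁ = P(outcome | exposed) = 434/1401 = 0.30978
p₀ = P(outcome | unexposed) = 552/3453 = 0.15986
Under exogeneity and monotonicity, PNS = p₁ − p₀.
PNS = 0.30978 − 0.15986 = 0.14992

PNS ≈ 0.1499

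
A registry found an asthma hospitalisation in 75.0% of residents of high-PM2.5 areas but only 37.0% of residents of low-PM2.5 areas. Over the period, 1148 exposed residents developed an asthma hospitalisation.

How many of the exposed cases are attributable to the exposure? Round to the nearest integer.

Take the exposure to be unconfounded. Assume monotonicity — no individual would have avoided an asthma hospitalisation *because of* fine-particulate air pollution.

p₁ = 0.75, p₀ = 0.37.
PN = (p₁ − p₀)/p₁ = (0.75 − 0.37) / 0.75 ≈ 0.50667.
Attributable cases ≈ PN × (exposed cases) = 0.50667 × 1148 ≈ 581.65.

about 582 cases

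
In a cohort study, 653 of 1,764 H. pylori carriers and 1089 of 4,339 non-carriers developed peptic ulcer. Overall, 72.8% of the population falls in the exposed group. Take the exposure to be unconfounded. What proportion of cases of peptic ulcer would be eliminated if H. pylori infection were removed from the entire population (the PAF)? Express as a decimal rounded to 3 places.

PAF ≈ 0.257

p₁ = P(outcome | exposed) = 653/1764 = 0.37018
p₀ = P(outcome | unexposed) = 1089/4339 = 0.25098
Overall risk P(Y=1) = π·p₁ + (1−π)·p₀ = 0.728×0.37018 + 0.272×0.25098 = 0.33776.
Under exogeneity, PAF = [P(Y=1) − p₀] / P(Y=1).
PAF = (0.33776 − 0.25098) / 0.33776 ≈ 0.2569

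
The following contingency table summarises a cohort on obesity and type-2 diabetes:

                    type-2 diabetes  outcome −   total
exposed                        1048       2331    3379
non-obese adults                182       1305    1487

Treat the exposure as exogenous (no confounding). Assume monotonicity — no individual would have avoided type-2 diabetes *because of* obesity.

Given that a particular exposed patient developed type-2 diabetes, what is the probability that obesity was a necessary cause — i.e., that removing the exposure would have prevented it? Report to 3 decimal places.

p₁ = P(outcome | exposed) = 1048/3379 = 0.31015
p₀ = P(outcome | unexposed) = 182/1487 = 0.12239
Under exogeneity and monotonicity, PN = (p₁ − p₀)/p₁.
PN = (0.31015 − 0.12239) / 0.31015 ≈ 0.6054

PN ≈ 0.605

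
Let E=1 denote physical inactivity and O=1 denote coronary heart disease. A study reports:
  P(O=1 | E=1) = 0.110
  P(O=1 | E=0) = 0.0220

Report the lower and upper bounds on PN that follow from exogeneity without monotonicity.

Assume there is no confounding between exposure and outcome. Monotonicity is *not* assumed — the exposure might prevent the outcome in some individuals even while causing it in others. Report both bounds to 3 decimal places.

0.800 ≤ PN ≤ 1.000

Let p₁ = 0.11, p₀ = 0.022.
Under exogeneity alone the bounds on PN are max{0,(p₁−p₀)/p₁} ≤ PN ≤ min{1,(1−p₀)/p₁}.
  lower = (p₁ − p₀)/p₁ = 0.088 / 0.11 ≈ 0.8000
  upper = min{1, (1 − p₀)/p₁} = 0.978 / 0.11 ≈ 8.8909 → capped at 1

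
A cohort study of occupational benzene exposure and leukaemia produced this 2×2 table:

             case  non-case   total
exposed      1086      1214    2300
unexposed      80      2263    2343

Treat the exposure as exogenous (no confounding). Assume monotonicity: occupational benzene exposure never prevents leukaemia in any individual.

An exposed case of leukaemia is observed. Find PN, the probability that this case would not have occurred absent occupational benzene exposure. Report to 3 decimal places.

PN ≈ 0.928

p₁ = P(outcome | exposed) = 1086/2300 = 0.47217
p₀ = P(outcome | unexposed) = 80/2343 = 0.034144
Under exogeneity and monotonicity, PN = (p₁ − p₀)/p₁.
PN = (0.47217 − 0.034144) / 0.47217 ≈ 0.9277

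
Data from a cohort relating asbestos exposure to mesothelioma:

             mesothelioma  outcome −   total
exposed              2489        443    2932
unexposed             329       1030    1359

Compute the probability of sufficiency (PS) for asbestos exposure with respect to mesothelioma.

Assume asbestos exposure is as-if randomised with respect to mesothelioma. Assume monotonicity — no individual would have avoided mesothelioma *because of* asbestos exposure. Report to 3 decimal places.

PS ≈ 0.801

p₁ = P(outcome | exposed) = 2489/2932 = 0.84891
p₀ = P(outcome | unexposed) = 329/1359 = 0.24209
Under exogeneity and monotonicity, PS = (p₁ − p₀) / (1 − p₀).
PS = (0.84891 − 0.24209) / (1 − 0.24209) = 0.60682 / 0.75791 ≈ 0.8006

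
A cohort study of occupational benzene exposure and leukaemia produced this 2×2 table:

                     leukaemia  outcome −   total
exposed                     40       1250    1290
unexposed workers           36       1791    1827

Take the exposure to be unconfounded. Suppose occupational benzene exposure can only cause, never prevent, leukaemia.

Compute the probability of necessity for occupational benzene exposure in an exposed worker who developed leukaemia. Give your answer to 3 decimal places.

PN ≈ 0.365

p₁ = P(outcome | exposed) = 40/1290 = 0.031008
p₀ = P(outcome | unexposed) = 36/1827 = 0.019704
Under exogeneity and monotonicity, PN = (p₁ − p₀)/p₁.
PN = (0.031008 − 0.019704) / 0.031008 ≈ 0.3645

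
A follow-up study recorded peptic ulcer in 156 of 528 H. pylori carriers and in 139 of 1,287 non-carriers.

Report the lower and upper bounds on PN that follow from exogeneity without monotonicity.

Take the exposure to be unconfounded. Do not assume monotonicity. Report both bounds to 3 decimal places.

p₁ = P(outcome | exposed) = 156/528 = 0.29545
p₀ = P(outcome | unexposed) = 139/1287 = 0.108
Under exogeneity alone the bounds on PN are max{0,(p₁−p₀)/p₁} ≤ PN ≤ min{1,(1−p₀)/p₁}.
  lower = (p₁ − p₀)/p₁ = 0.18745 / 0.29545 ≈ 0.6345
  upper = min{1, (1 − p₀)/p₁} = 0.892 / 0.29545 ≈ 3.0191 → capped at 1

0.634 ≤ PN ≤ 1.000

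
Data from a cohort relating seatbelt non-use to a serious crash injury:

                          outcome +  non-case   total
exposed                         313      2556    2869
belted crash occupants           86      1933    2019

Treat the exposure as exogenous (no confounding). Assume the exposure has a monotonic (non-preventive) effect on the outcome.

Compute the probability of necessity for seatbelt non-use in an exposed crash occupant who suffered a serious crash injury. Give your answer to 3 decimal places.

p₁ = P(outcome | exposed) = 313/2869 = 0.1091
p₀ = P(outcome | unexposed) = 86/2019 = 0.042595
Under exogeneity and monotonicity, PN = (p₁ − p₀)/p₁.
PN = (0.1091 − 0.042595) / 0.1091 ≈ 0.6096

PN ≈ 0.610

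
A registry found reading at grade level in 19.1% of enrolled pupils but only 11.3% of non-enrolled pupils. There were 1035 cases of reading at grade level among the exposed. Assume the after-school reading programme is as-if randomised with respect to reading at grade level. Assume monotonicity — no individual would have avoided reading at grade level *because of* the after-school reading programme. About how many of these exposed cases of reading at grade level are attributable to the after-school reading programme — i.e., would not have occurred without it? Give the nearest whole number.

about 423 cases

p₁ = 0.191, p₀ = 0.113.
PN = (p₁ − p₀)/p₁ = (0.191 − 0.113) / 0.191 ≈ 0.40838.
Attributable cases ≈ PN × (exposed cases) = 0.40838 × 1035 ≈ 422.67.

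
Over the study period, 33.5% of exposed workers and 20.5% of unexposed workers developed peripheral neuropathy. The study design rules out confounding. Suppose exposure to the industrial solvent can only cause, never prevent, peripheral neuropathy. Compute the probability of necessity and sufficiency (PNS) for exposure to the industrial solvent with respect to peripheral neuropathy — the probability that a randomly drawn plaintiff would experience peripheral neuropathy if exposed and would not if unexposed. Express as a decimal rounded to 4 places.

PNS ≈ 0.1300

p₁ = 0.335, p₀ = 0.205.
Under exogeneity and monotonicity, PNS = p₁ − p₀.
PNS = 0.335 − 0.205 = 0.13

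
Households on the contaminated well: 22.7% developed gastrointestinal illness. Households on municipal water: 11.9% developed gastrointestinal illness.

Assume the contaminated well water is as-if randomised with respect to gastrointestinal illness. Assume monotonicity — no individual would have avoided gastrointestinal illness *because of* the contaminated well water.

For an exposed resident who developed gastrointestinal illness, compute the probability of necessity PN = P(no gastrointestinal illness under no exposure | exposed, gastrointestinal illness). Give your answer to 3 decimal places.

p₁ = 0.227, p₀ = 0.119.
Under exogeneity and monotonicity, PN = (p₁ − p₀) / p₁.
PN = (0.227 − 0.119) / 0.227 = 0.108 / 0.227 ≈ 0.4758

PN ≈ 0.476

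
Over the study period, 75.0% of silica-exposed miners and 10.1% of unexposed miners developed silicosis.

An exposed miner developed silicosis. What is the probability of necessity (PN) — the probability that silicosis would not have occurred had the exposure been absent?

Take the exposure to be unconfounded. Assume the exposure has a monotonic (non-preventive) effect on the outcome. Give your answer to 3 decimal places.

p₁ = 0.75, p₀ = 0.101.
Under exogeneity and monotonicity, PN = (p₁ − p₀) / p₁.
PN = (0.75 − 0.101) / 0.75 = 0.649 / 0.75 ≈ 0.8653

PN ≈ 0.865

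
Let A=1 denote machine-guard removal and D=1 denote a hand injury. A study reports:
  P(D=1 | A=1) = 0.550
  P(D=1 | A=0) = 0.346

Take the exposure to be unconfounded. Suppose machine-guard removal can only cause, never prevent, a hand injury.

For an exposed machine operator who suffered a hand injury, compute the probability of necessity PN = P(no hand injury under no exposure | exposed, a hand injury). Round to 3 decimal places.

PN ≈ 0.371

Let p₁ = 0.55, p₀ = 0.346.
Under exogeneity and monotonicity, PN = (p₁ − p₀) / p₁.
PN = (0.55 − 0.346) / 0.55 = 0.204 / 0.55 ≈ 0.3709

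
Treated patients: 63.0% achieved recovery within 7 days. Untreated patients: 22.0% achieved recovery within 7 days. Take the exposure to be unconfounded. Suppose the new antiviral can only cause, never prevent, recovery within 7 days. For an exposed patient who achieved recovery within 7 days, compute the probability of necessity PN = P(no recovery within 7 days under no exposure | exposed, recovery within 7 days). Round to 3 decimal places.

PN ≈ 0.651

p₁ = 0.63, p₀ = 0.22.
Under exogeneity and monotonicity, PN = (p₁ − p₀) / p₁.
PN = (0.63 − 0.22) / 0.63 = 0.41 / 0.63 ≈ 0.6508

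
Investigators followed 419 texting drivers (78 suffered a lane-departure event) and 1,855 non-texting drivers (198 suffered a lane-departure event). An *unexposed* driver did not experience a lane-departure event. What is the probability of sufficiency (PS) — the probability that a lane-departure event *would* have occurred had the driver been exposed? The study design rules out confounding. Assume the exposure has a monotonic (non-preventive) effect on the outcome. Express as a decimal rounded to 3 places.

PS ≈ 0.089

p₁ = P(outcome | exposed) = 78/419 = 0.18616
p₀ = P(outcome | unexposed) = 198/1855 = 0.10674
Under exogeneity and monotonicity, PS = (p₁ − p₀) / (1 − p₀).
PS = (0.18616 − 0.10674) / (1 − 0.10674) = 0.079419 / 0.89326 ≈ 0.0889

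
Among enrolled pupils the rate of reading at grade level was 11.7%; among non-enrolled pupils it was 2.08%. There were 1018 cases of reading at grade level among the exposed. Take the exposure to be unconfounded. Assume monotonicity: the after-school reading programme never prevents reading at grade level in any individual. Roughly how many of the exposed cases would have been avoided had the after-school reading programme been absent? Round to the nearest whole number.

p₁ = 0.117, p₀ = 0.0208.
PN = (p₁ − p₀)/p₁ = (0.117 − 0.0208) / 0.117 ≈ 0.82222.
Attributable cases ≈ PN × (exposed cases) = 0.82222 × 1018 ≈ 837.02.

about 837 cases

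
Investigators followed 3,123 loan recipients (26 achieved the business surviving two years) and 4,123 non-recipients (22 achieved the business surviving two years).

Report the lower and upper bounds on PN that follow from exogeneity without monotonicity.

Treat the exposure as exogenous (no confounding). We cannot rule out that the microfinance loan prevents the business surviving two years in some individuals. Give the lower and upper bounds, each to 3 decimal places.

p₁ = P(outcome | exposed) = 26/3123 = 0.0083253
p₀ = P(outcome | unexposed) = 22/4123 = 0.0053359
Under exogeneity alone the bounds on PN are max{0,(p₁−p₀)/p₁} ≤ PN ≤ min{1,(1−p₀)/p₁}.
  lower = (p₁ − p₀)/p₁ = 0.0029894 / 0.0083253 ≈ 0.3591
  upper = min{1, (1 − p₀)/p₁} = 0.99466 / 0.0083253 ≈ 119.4745 → capped at 1

0.359 ≤ PN ≤ 1.000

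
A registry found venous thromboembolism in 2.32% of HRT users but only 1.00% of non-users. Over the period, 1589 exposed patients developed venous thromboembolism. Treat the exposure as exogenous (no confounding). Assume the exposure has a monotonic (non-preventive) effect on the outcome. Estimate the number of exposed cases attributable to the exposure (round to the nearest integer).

p₁ = 0.0232, p₀ = 0.01.
PN = (p₁ − p₀)/p₁ = (0.0232 − 0.01) / 0.0232 ≈ 0.56897.
Attributable cases ≈ PN × (exposed cases) = 0.56897 × 1589 ≈ 904.09.

about 904 cases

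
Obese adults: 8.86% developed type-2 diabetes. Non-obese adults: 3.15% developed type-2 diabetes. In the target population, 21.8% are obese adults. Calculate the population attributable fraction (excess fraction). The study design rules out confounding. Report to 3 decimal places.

PAF ≈ 0.283

p₁ = 0.0886, p₀ = 0.0315.
Overall risk P(Y=1) = π·p₁ + (1−π)·p₀ = 0.218×0.0886 + 0.782×0.0315 = 0.043948.
Under exogeneity, PAF = [P(Y=1) − p₀] / P(Y=1).
PAF = (0.043948 − 0.0315) / 0.043948 ≈ 0.2832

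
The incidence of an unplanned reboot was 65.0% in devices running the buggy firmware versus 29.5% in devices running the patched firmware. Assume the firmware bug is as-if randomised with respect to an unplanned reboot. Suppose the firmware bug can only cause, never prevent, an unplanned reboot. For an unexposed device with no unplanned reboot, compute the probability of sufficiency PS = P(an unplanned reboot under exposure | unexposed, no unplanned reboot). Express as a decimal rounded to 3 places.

p₁ = 0.65, p₀ = 0.295.
Under exogeneity and monotonicity, PS = (p₁ − p₀) / (1 − p₀).
PS = (0.65 − 0.295) / (1 − 0.295) = 0.355 / 0.705 ≈ 0.5035

PS ≈ 0.504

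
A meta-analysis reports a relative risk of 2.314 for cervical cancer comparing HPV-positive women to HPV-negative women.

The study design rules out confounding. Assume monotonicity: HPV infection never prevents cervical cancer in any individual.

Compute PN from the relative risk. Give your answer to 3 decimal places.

PN ≈ 0.568

Under exogeneity and monotonicity, PN = (RR − 1) / RR = 1 − 1/RR.
PN = (2.314 − 1) / 2.314 = 1.314 / 2.314 ≈ 0.5678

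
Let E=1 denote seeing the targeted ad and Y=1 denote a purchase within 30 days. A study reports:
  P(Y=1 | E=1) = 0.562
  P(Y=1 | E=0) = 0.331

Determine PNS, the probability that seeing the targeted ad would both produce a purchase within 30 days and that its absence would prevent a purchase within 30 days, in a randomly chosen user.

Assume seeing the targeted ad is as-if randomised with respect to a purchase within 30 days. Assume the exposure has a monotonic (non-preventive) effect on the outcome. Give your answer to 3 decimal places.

PNS ≈ 0.231

Let p₁ = 0.562, p₀ = 0.331.
Under exogeneity and monotonicity, PNS = p₁ − p₀.
PNS = 0.562 − 0.331 = 0.231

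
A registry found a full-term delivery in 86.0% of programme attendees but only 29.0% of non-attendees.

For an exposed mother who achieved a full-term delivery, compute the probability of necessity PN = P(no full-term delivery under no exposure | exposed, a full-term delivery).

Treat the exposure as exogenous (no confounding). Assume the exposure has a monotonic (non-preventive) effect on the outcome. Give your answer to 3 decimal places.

PN ≈ 0.663

p₁ = 0.86, p₀ = 0.29.
Under exogeneity and monotonicity, PN = (p₁ − p₀) / p₁.
PN = (0.86 − 0.29) / 0.86 = 0.57 / 0.86 ≈ 0.6628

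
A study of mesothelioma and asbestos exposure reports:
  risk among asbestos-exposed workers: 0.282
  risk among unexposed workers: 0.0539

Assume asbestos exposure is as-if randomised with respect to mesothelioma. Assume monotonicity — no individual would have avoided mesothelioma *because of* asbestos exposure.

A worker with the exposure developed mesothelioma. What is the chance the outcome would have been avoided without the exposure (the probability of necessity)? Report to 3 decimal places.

PN ≈ 0.809

Let p₁ = 0.282, p₀ = 0.0539.
Under exogeneity and monotonicity, PN = (p₁ − p₀) / p₁.
PN = (0.282 − 0.0539) / 0.282 = 0.2281 / 0.282 ≈ 0.8089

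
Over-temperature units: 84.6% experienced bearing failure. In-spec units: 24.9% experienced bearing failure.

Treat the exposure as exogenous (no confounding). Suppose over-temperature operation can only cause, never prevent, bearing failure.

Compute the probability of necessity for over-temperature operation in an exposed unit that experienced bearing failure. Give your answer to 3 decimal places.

PN ≈ 0.706

p₁ = 0.846, p₀ = 0.249.
Under exogeneity and monotonicity, PN = (p₁ − p₀) / p₁.
PN = (0.846 − 0.249) / 0.846 = 0.597 / 0.846 ≈ 0.7057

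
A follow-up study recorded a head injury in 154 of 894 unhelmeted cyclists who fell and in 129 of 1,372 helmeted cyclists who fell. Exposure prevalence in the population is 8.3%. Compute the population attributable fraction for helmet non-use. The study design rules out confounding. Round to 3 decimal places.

PAF ≈ 0.065

p₁ = P(outcome | exposed) = 154/894 = 0.17226
p₀ = P(outcome | unexposed) = 129/1372 = 0.094023
Overall risk P(Y=1) = π·p₁ + (1−π)·p₀ = 0.083×0.17226 + 0.917×0.094023 = 0.10052.
Under exogeneity, PAF = [P(Y=1) − p₀] / P(Y=1).
PAF = (0.10052 − 0.094023) / 0.10052 ≈ 0.0646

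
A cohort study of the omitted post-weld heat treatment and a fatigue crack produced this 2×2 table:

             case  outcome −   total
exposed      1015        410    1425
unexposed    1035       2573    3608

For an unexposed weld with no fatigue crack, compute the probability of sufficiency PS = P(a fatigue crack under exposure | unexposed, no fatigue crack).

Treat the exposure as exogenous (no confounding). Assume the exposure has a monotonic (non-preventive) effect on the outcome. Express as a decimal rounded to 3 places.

p₁ = P(outcome | exposed) = 1015/1425 = 0.71228
p₀ = P(outcome | unexposed) = 1035/3608 = 0.28686
Under exogeneity and monotonicity, PS = (p₁ − p₀) / (1 − p₀).
PS = (0.71228 − 0.28686) / (1 − 0.28686) = 0.42542 / 0.71314 ≈ 0.5965

PS ≈ 0.597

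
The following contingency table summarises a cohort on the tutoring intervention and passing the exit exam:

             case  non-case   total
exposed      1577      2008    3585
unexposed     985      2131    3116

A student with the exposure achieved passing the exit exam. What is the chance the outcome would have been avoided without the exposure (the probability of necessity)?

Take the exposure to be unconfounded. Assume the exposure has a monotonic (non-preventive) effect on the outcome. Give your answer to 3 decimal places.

PN ≈ 0.281

p₁ = P(outcome | exposed) = 1577/3585 = 0.43989
p₀ = P(outcome | unexposed) = 985/3116 = 0.31611
Under exogeneity and monotonicity, PN = (p₁ − p₀) / p₁.
PN = (0.43989 − 0.31611) / 0.43989 = 0.12378 / 0.43989 ≈ 0.2814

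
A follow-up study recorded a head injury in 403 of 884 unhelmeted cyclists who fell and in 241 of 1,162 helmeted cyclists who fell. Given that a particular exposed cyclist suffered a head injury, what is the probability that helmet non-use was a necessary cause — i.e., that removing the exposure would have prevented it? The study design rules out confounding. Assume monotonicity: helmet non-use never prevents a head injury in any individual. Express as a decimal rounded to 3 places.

PN ≈ 0.545

p₁ = P(outcome | exposed) = 403/884 = 0.45588
p₀ = P(outcome | unexposed) = 241/1162 = 0.2074
Under exogeneity and monotonicity, PN = (p₁ − p₀) / p₁.
PN = (0.45588 − 0.2074) / 0.45588 = 0.24848 / 0.45588 ≈ 0.5451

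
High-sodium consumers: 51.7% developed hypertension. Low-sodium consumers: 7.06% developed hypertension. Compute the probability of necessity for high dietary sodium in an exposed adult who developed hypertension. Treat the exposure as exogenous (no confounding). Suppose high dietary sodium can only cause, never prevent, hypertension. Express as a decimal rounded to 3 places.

PN ≈ 0.863

p₁ = 0.517, p₀ = 0.0706.
Under exogeneity and monotonicity, PN = (p₁ − p₀) / p₁.
PN = (0.517 − 0.0706) / 0.517 = 0.4464 / 0.517 ≈ 0.8634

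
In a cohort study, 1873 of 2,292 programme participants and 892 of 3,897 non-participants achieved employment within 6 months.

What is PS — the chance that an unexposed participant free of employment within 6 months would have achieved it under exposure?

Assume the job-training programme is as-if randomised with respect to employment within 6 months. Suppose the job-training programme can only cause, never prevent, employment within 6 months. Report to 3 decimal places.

PS ≈ 0.763

p₁ = P(outcome | exposed) = 1873/2292 = 0.81719
p₀ = P(outcome | unexposed) = 892/3897 = 0.22889
Under exogeneity and monotonicity, PS = (p₁ − p₀) / (1 − p₀).
PS = (0.81719 − 0.22889) / (1 − 0.22889) = 0.5883 / 0.77111 ≈ 0.7629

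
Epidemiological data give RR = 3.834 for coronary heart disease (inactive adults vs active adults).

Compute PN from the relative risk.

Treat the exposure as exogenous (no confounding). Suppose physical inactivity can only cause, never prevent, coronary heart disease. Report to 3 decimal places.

PN ≈ 0.739

Under exogeneity and monotonicity, PN = (RR − 1) / RR = 1 − 1/RR.
PN = (3.834 − 1) / 3.834 = 2.834 / 3.834 ≈ 0.7392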